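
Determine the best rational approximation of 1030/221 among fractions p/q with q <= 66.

Expand x = 1030/221 as a continued fraction with the Euclidean algorithm:
  1030 = 4*221 + 146, so a_0 = 4.
  221 = 1*146 + 75, so a_1 = 1.
  146 = 1*75 + 71, so a_2 = 1.
  75 = 1*71 + 4, so a_3 = 1.
  71 = 17*4 + 3, so a_4 = 17.
  4 = 1*3 + 1, so a_5 = 1.
  3 = 3*1 + 0, so a_6 = 3.
so x = [4; 1, 1, 1, 17, 1, 3].
Convergents (p_i = a_i*p_{i-1} + p_{i-2}, q_i = a_i*q_{i-1} + q_{i-2} with p_{-2}=0, p_{-1}=1, q_{-2}=1, q_{-1}=0), until the denominator exceeds 66:
  i=0: a_0=4, p_0 = 4*1 + 0 = 4, q_0 = 4*0 + 1 = 1.
  i=1: a_1=1, p_1 = 1*4 + 1 = 5, q_1 = 1*1 + 0 = 1.
  i=2: a_2=1, p_2 = 1*5 + 4 = 9, q_2 = 1*1 + 1 = 2.
  i=3: a_3=1, p_3 = 1*9 + 5 = 14, q_3 = 1*2 + 1 = 3.
  i=4: a_4=17, p_4 = 17*14 + 9 = 247, q_4 = 17*3 + 2 = 53.
  i=5: a_5=1, p_5 = 1*247 + 14 = 261, q_5 = 1*53 + 3 = 56.
  i=6: a_6=3, p_6 = 3*261 + 247 = 1030, q_6 = 3*56 + 53 = 221.
q_6 = 221 > 66, so the last convergent with denominator <= 66 is p_5/q_5 = 261/56.
The closest fraction with denominator <= 66 is either p_5/q_5 or the intermediate fraction (k*p_5 + p_4)/(k*q_5 + q_4) with the largest k >= 1 whose denominator stays <= 66; these approach x as k grows, and every other convergent or intermediate fraction in range is farther away.
Largest k: floor((66 - q_4)/q_5) = floor((66 - 53)/56) = 0.
Since k = 0, no intermediate fraction beyond p_5/q_5 has denominator <= 66, so the convergent 261/56 is the closest (its error is |1030*56 - 261*221|/(221*56) = 1/12376).

261/56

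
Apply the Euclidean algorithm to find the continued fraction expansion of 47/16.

[2; 1, 15]

Run the Euclidean algorithm on 47 and 16; the successive quotients are the partial quotients a_0, a_1, ... (each step inverts the fractional part left over by the previous one):
  47 = 2*16 + 15, so a_0 = 2.
  16 = 1*15 + 1, so a_1 = 1.
  15 = 15*1 + 0, so a_2 = 15.
The remainder reaches 0 after 3 divisions, so the expansion has 3 partial quotients, read off in order.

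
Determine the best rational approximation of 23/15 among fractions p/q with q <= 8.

Expand x = 23/15 as a continued fraction with the Euclidean algorithm:
  23 = 1*15 + 8, so a_0 = 1.
  15 = 1*8 + 7, so a_1 = 1.
  8 = 1*7 + 1, so a_2 = 1.
  7 = 7*1 + 0, so a_3 = 7.
so x = [1; 1, 1, 7].
Convergents (p_i = a_i*p_{i-1} + p_{i-2}, q_i = a_i*q_{i-1} + q_{i-2} with p_{-2}=0, p_{-1}=1, q_{-2}=1, q_{-1}=0), until the denominator exceeds 8:
  i=0: a_0=1, p_0 = 1*1 + 0 = 1, q_0 = 1*0 + 1 = 1.
  i=1: a_1=1, p_1 = 1*1 + 1 = 2, q_1 = 1*1 + 0 = 1.
  i=2: a_2=1, p_2 = 1*2 + 1 = 3, q_2 = 1*1 + 1 = 2.
  i=3: a_3=7, p_3 = 7*3 + 2 = 23, q_3 = 7*2 + 1 = 15.
q_3 = 15 > 8, so the last convergent with denominator <= 8 is p_2/q_2 = 3/2.
The closest fraction with denominator <= 8 is either p_2/q_2 or the intermediate fraction (k*p_2 + p_1)/(k*q_2 + q_1) with the largest k >= 1 whose denominator stays <= 8; these approach x as k grows, and every other convergent or intermediate fraction in range is farther away.
Largest k: floor((8 - q_1)/q_2) = floor((8 - 1)/2) = 3.
That gives (3*3 + 2)/(3*2 + 1) = 11/7.
Compare the errors: |x - 3/2| = |23*2 - 3*15|/(15*2) = 1/30, and |x - 11/7| = |23*7 - 11*15|/(15*7) = 4/105.
Cross-multiplying, 1*105 = 105 < 120 = 4*30, so 1/30 is smaller: the convergent 3/2 is closer to x than 11/7.

3/2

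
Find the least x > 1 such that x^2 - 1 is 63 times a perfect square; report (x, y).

(x, y) = (8, 1)

First expand sqrt(63) as a continued fraction. With x_i = (sqrt(63) + m_i)/d_i and (m_0, d_0) = (0, 1): a_0 = floor(sqrt(63)) = 7, since 7^2 = 49 <= 63 < 64 = 8^2.
Iterate m_{i+1} = d_i*a_i - m_i, d_{i+1} = (63 - m_{i+1}^2)/d_i, a_{i+1} = floor((a_0 + m_{i+1})/d_{i+1}):
  m_1 = 1*7 - 0 = 7, d_1 = (63 - 7^2)/1 = 14/1 = 14, a_1 = floor((7 + 7)/14) = 1.
  m_2 = 14*1 - 7 = 7, d_2 = (63 - 7^2)/14 = 14/14 = 1, a_2 = floor((7 + 7)/1) = 14.
  m_3 = 1*14 - 7 = 7, d_3 = (63 - 7^2)/1 = 14/1 = 14: (m_3, d_3) = (m_1, d_1) = (7, 14), so from here the quotients repeat a_1, a_2; the period length is 2.
So sqrt(63) = [7; (1, 14)] with period length k = 2.
k is even, so the fundamental solution of x^2 - 63y^2 = 1 is (p_{k-1}, q_{k-1}) = (p_1, q_1); compute convergents through index 1.
Convergents (p_i = a_i*p_{i-1} + p_{i-2}, q_i = a_i*q_{i-1} + q_{i-2} with p_{-2}=0, p_{-1}=1, q_{-2}=1, q_{-1}=0):
  i=0: a_0=7, p_0 = 7*1 + 0 = 7, q_0 = 7*0 + 1 = 1.
  i=1: a_1=1, p_1 = 1*7 + 1 = 8, q_1 = 1*1 + 0 = 1.
Check: 8^2 - 63*1^2 = 64 - 63 = 1, so (x, y) = (8, 1) solves the equation, and by the theorem it is the least positive solution.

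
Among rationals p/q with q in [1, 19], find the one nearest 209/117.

25/14

Expand x = 209/117 as a continued fraction with the Euclidean algorithm:
  209 = 1*117 + 92, so a_0 = 1.
  117 = 1*92 + 25, so a_1 = 1.
  92 = 3*25 + 17, so a_2 = 3.
  25 = 1*17 + 8, so a_3 = 1.
  17 = 2*8 + 1, so a_4 = 2.
  8 = 8*1 + 0, so a_5 = 8.
so x = [1; 1, 3, 1, 2, 8].
Convergents (p_i = a_i*p_{i-1} + p_{i-2}, q_i = a_i*q_{i-1} + q_{i-2} with p_{-2}=0, p_{-1}=1, q_{-2}=1, q_{-1}=0), until the denominator exceeds 19:
  i=0: a_0=1, p_0 = 1*1 + 0 = 1, q_0 = 1*0 + 1 = 1.
  i=1: a_1=1, p_1 = 1*1 + 1 = 2, q_1 = 1*1 + 0 = 1.
  i=2: a_2=3, p_2 = 3*2 + 1 = 7, q_2 = 3*1 + 1 = 4.
  i=3: a_3=1, p_3 = 1*7 + 2 = 9, q_3 = 1*4 + 1 = 5.
  i=4: a_4=2, p_4 = 2*9 + 7 = 25, q_4 = 2*5 + 4 = 14.
  i=5: a_5=8, p_5 = 8*25 + 9 = 209, q_5 = 8*14 + 5 = 117.
q_5 = 117 > 19, so the last convergent with denominator <= 19 is p_4/q_4 = 25/14.
The closest fraction with denominator <= 19 is either p_4/q_4 or the intermediate fraction (k*p_4 + p_3)/(k*q_4 + q_3) with the largest k >= 1 whose denominator stays <= 19; these approach x as k grows, and every other convergent or intermediate fraction in range is farther away.
Largest k: floor((19 - q_3)/q_4) = floor((19 - 5)/14) = 1.
That gives (1*25 + 9)/(1*14 + 5) = 34/19.
Compare the errors: |x - 25/14| = |209*14 - 25*117|/(117*14) = 1/1638, and |x - 34/19| = |209*19 - 34*117|/(117*19) = 7/2223.
Cross-multiplying, 1*2223 = 2223 < 11466 = 7*1638, so 1/1638 is smaller: the convergent 25/14 is closer to x than 34/19.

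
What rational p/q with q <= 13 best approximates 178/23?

31/4

Expand x = 178/23 as a continued fraction with the Euclidean algorithm:
  178 = 7*23 + 17, so a_0 = 7.
  23 = 1*17 + 6, so a_1 = 1.
  17 = 2*6 + 5, so a_2 = 2.
  6 = 1*5 + 1, so a_3 = 1.
  5 = 5*1 + 0, so a_4 = 5.
so x = [7; 1, 2, 1, 5].
Convergents (p_i = a_i*p_{i-1} + p_{i-2}, q_i = a_i*q_{i-1} + q_{i-2} with p_{-2}=0, p_{-1}=1, q_{-2}=1, q_{-1}=0), until the denominator exceeds 13:
  i=0: a_0=7, p_0 = 7*1 + 0 = 7, q_0 = 7*0 + 1 = 1.
  i=1: a_1=1, p_1 = 1*7 + 1 = 8, q_1 = 1*1 + 0 = 1.
  i=2: a_2=2, p_2 = 2*8 + 7 = 23, q_2 = 2*1 + 1 = 3.
  i=3: a_3=1, p_3 = 1*23 + 8 = 31, q_3 = 1*3 + 1 = 4.
  i=4: a_4=5, p_4 = 5*31 + 23 = 178, q_4 = 5*4 + 3 = 23.
q_4 = 23 > 13, so the last convergent with denominator <= 13 is p_3/q_3 = 31/4.
The closest fraction with denominator <= 13 is either p_3/q_3 or the intermediate fraction (k*p_3 + p_2)/(k*q_3 + q_2) with the largest k >= 1 whose denominator stays <= 13; these approach x as k grows, and every other convergent or intermediate fraction in range is farther away.
Largest k: floor((13 - q_2)/q_3) = floor((13 - 3)/4) = 2.
That gives (2*31 + 23)/(2*4 + 3) = 85/11.
Compare the errors: |x - 31/4| = |178*4 - 31*23|/(23*4) = 1/92, and |x - 85/11| = |178*11 - 85*23|/(23*11) = 3/253.
Cross-multiplying, 1*253 = 253 < 276 = 3*92, so 1/92 is smaller: the convergent 31/4 is closer to x than 85/11.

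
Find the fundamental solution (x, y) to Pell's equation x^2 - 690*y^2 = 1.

(x, y) = (1471, 56)

First expand sqrt(690) as a continued fraction. With x_i = (sqrt(690) + m_i)/d_i and (m_0, d_0) = (0, 1): a_0 = floor(sqrt(690)) = 26, since 26^2 = 676 <= 690 < 729 = 27^2.
Iterate m_{i+1} = d_i*a_i - m_i, d_{i+1} = (690 - m_{i+1}^2)/d_i, a_{i+1} = floor((a_0 + m_{i+1})/d_{i+1}):
  m_1 = 1*26 - 0 = 26, d_1 = (690 - 26^2)/1 = 14/1 = 14, a_1 = floor((26 + 26)/14) = 3.
  m_2 = 14*3 - 26 = 16, d_2 = (690 - 16^2)/14 = 434/14 = 31, a_2 = floor((26 + 16)/31) = 1.
  m_3 = 31*1 - 16 = 15, d_3 = (690 - 15^2)/31 = 465/31 = 15, a_3 = floor((26 + 15)/15) = 2.
  m_4 = 15*2 - 15 = 15, d_4 = (690 - 15^2)/15 = 465/15 = 31, a_4 = floor((26 + 15)/31) = 1.
  m_5 = 31*1 - 15 = 16, d_5 = (690 - 16^2)/31 = 434/31 = 14, a_5 = floor((26 + 16)/14) = 3.
  m_6 = 14*3 - 16 = 26, d_6 = (690 - 26^2)/14 = 14/14 = 1, a_6 = floor((26 + 26)/1) = 52.
  m_7 = 1*52 - 26 = 26, d_7 = (690 - 26^2)/1 = 14/1 = 14: (m_7, d_7) = (m_1, d_1) = (26, 14), so from here the quotients repeat a_1, ..., a_6; the period length is 6.
So sqrt(690) = [26; (3, 1, 2, 1, 3, 52)] with period length k = 6.
k is even, so the fundamental solution of x^2 - 690y^2 = 1 is (p_{k-1}, q_{k-1}) = (p_5, q_5); compute convergents through index 5.
Convergents (p_i = a_i*p_{i-1} + p_{i-2}, q_i = a_i*q_{i-1} + q_{i-2} with p_{-2}=0, p_{-1}=1, q_{-2}=1, q_{-1}=0):
  i=0: a_0=26, p_0 = 26*1 + 0 = 26, q_0 = 26*0 + 1 = 1.
  i=1: a_1=3, p_1 = 3*26 + 1 = 79, q_1 = 3*1 + 0 = 3.
  i=2: a_2=1, p_2 = 1*79 + 26 = 105, q_2 = 1*3 + 1 = 4.
  i=3: a_3=2, p_3 = 2*105 + 79 = 289, q_3 = 2*4 + 3 = 11.
  i=4: a_4=1, p_4 = 1*289 + 105 = 394, q_4 = 1*11 + 4 = 15.
  i=5: a_5=3, p_5 = 3*394 + 289 = 1471, q_5 = 3*15 + 11 = 56.
Check: 1471^2 - 690*56^2 = 2163841 - 2163840 = 1, so (x, y) = (1471, 56) solves the equation, and by the theorem it is the least positive solution.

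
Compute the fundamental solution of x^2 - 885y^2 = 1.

First expand sqrt(885) as a continued fraction. With x_i = (sqrt(885) + m_i)/d_i and (m_0, d_0) = (0, 1): a_0 = floor(sqrt(885)) = 29, since 29^2 = 841 <= 885 < 900 = 30^2.
Iterate m_{i+1} = d_i*a_i - m_i, d_{i+1} = (885 - m_{i+1}^2)/d_i, a_{i+1} = floor((a_0 + m_{i+1})/d_{i+1}):
  m_1 = 1*29 - 0 = 29, d_1 = (885 - 29^2)/1 = 44/1 = 44, a_1 = floor((29 + 29)/44) = 1.
  m_2 = 44*1 - 29 = 15, d_2 = (885 - 15^2)/44 = 660/44 = 15, a_2 = floor((29 + 15)/15) = 2.
  m_3 = 15*2 - 15 = 15, d_3 = (885 - 15^2)/15 = 660/15 = 44, a_3 = floor((29 + 15)/44) = 1.
  m_4 = 44*1 - 15 = 29, d_4 = (885 - 29^2)/44 = 44/44 = 1, a_4 = floor((29 + 29)/1) = 58.
  m_5 = 1*58 - 29 = 29, d_5 = (885 - 29^2)/1 = 44/1 = 44: (m_5, d_5) = (m_1, d_1) = (29, 44), so from here the quotients repeat a_1, ..., a_4; the period length is 4.
So sqrt(885) = [29; (1, 2, 1, 58)] with period length k = 4.
k is even, so the fundamental solution of x^2 - 885y^2 = 1 is (p_{k-1}, q_{k-1}) = (p_3, q_3); compute convergents through index 3.
Convergents (p_i = a_i*p_{i-1} + p_{i-2}, q_i = a_i*q_{i-1} + q_{i-2} with p_{-2}=0, p_{-1}=1, q_{-2}=1, q_{-1}=0):
  i=0: a_0=29, p_0 = 29*1 + 0 = 29, q_0 = 29*0 + 1 = 1.
  i=1: a_1=1, p_1 = 1*29 + 1 = 30, q_1 = 1*1 + 0 = 1.
  i=2: a_2=2, p_2 = 2*30 + 29 = 89, q_2 = 2*1 + 1 = 3.
  i=3: a_3=1, p_3 = 1*89 + 30 = 119, q_3 = 1*3 + 1 = 4.
Check: 119^2 - 885*4^2 = 14161 - 14160 = 1, so (x, y) = (119, 4) solves the equation, and by the theorem it is the least positive solution.

(x, y) = (119, 4)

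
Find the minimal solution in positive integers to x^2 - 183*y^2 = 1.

(x, y) = (487, 36)

First expand sqrt(183) as a continued fraction. With x_i = (sqrt(183) + m_i)/d_i and (m_0, d_0) = (0, 1): a_0 = floor(sqrt(183)) = 13, since 13^2 = 169 <= 183 < 196 = 14^2.
Iterate m_{i+1} = d_i*a_i - m_i, d_{i+1} = (183 - m_{i+1}^2)/d_i, a_{i+1} = floor((a_0 + m_{i+1})/d_{i+1}):
  m_1 = 1*13 - 0 = 13, d_1 = (183 - 13^2)/1 = 14/1 = 14, a_1 = floor((13 + 13)/14) = 1.
  m_2 = 14*1 - 13 = 1, d_2 = (183 - 1^2)/14 = 182/14 = 13, a_2 = floor((13 + 1)/13) = 1.
  m_3 = 13*1 - 1 = 12, d_3 = (183 - 12^2)/13 = 39/13 = 3, a_3 = floor((13 + 12)/3) = 8.
  m_4 = 3*8 - 12 = 12, d_4 = (183 - 12^2)/3 = 39/3 = 13, a_4 = floor((13 + 12)/13) = 1.
  m_5 = 13*1 - 12 = 1, d_5 = (183 - 1^2)/13 = 182/13 = 14, a_5 = floor((13 + 1)/14) = 1.
  m_6 = 14*1 - 1 = 13, d_6 = (183 - 13^2)/14 = 14/14 = 1, a_6 = floor((13 + 13)/1) = 26.
  m_7 = 1*26 - 13 = 13, d_7 = (183 - 13^2)/1 = 14/1 = 14: (m_7, d_7) = (m_1, d_1) = (13, 14), so from here the quotients repeat a_1, ..., a_6; the period length is 6.
So sqrt(183) = [13; (1, 1, 8, 1, 1, 26)] with period length k = 6.
k is even, so the fundamental solution of x^2 - 183y^2 = 1 is (p_{k-1}, q_{k-1}) = (p_5, q_5); compute convergents through index 5.
Convergents (p_i = a_i*p_{i-1} + p_{i-2}, q_i = a_i*q_{i-1} + q_{i-2} with p_{-2}=0, p_{-1}=1, q_{-2}=1, q_{-1}=0):
  i=0: a_0=13, p_0 = 13*1 + 0 = 13, q_0 = 13*0 + 1 = 1.
  i=1: a_1=1, p_1 = 1*13 + 1 = 14, q_1 = 1*1 + 0 = 1.
  i=2: a_2=1, p_2 = 1*14 + 13 = 27, q_2 = 1*1 + 1 = 2.
  i=3: a_3=8, p_3 = 8*27 + 14 = 230, q_3 = 8*2 + 1 = 17.
  i=4: a_4=1, p_4 = 1*230 + 27 = 257, q_4 = 1*17 + 2 = 19.
  i=5: a_5=1, p_5 = 1*257 + 230 = 487, q_5 = 1*19 + 17 = 36.
Check: 487^2 - 183*36^2 = 237169 - 237168 = 1, so (x, y) = (487, 36) solves the equation, and by the theorem it is the least positive solution.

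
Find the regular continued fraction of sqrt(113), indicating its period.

Write x_i = (sqrt(113) + m_i)/d_i with (m_0, d_0) = (0, 1). a_0 = floor(sqrt(113)) = 10, since 10^2 = 100 <= 113 < 121 = 11^2.
Iterate m_{i+1} = d_i*a_i - m_i, d_{i+1} = (113 - m_{i+1}^2)/d_i, a_{i+1} = floor((a_0 + m_{i+1})/d_{i+1}):
  m_1 = 1*10 - 0 = 10, d_1 = (113 - 10^2)/1 = 13/1 = 13, a_1 = floor((10 + 10)/13) = 1.
  m_2 = 13*1 - 10 = 3, d_2 = (113 - 3^2)/13 = 104/13 = 8, a_2 = floor((10 + 3)/8) = 1.
  m_3 = 8*1 - 3 = 5, d_3 = (113 - 5^2)/8 = 88/8 = 11, a_3 = floor((10 + 5)/11) = 1.
  m_4 = 11*1 - 5 = 6, d_4 = (113 - 6^2)/11 = 77/11 = 7, a_4 = floor((10 + 6)/7) = 2.
  m_5 = 7*2 - 6 = 8, d_5 = (113 - 8^2)/7 = 49/7 = 7, a_5 = floor((10 + 8)/7) = 2.
  m_6 = 7*2 - 8 = 6, d_6 = (113 - 6^2)/7 = 77/7 = 11, a_6 = floor((10 + 6)/11) = 1.
  m_7 = 11*1 - 6 = 5, d_7 = (113 - 5^2)/11 = 88/11 = 8, a_7 = floor((10 + 5)/8) = 1.
  m_8 = 8*1 - 5 = 3, d_8 = (113 - 3^2)/8 = 104/8 = 13, a_8 = floor((10 + 3)/13) = 1.
  m_9 = 13*1 - 3 = 10, d_9 = (113 - 10^2)/13 = 13/13 = 1, a_9 = floor((10 + 10)/1) = 20.
  m_10 = 1*20 - 10 = 10, d_10 = (113 - 10^2)/1 = 13/1 = 13: (m_10, d_10) = (m_1, d_1) = (10, 13), so from here the quotients repeat a_1, ..., a_9; the period length is 9.
Hence the expansion of sqrt(113) is a_0 = 10 followed by the repeating block 1, 1, 1, 2, 2, 1, 1, 1, 20 (period 9).

[10; (1, 1, 1, 2, 2, 1, 1, 1, 20)]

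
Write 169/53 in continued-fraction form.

[3; 5, 3, 3]

Run the Euclidean algorithm on 169 and 53; the successive quotients are the partial quotients a_0, a_1, ... (each step inverts the fractional part left over by the previous one):
  169 = 3*53 + 10, so a_0 = 3.
  53 = 5*10 + 3, so a_1 = 5.
  10 = 3*3 + 1, so a_2 = 3.
  3 = 3*1 + 0, so a_3 = 3.
The remainder reaches 0 after 4 divisions, so the expansion has 4 partial quotients, read off in order.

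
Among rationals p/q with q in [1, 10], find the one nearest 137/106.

9/7

Expand x = 137/106 as a continued fraction with the Euclidean algorithm:
  137 = 1*106 + 31, so a_0 = 1.
  106 = 3*31 + 13, so a_1 = 3.
  31 = 2*13 + 5, so a_2 = 2.
  13 = 2*5 + 3, so a_3 = 2.
  5 = 1*3 + 2, so a_4 = 1.
  3 = 1*2 + 1, so a_5 = 1.
  2 = 2*1 + 0, so a_6 = 2.
so x = [1; 3, 2, 2, 1, 1, 2].
Convergents (p_i = a_i*p_{i-1} + p_{i-2}, q_i = a_i*q_{i-1} + q_{i-2} with p_{-2}=0, p_{-1}=1, q_{-2}=1, q_{-1}=0), until the denominator exceeds 10:
  i=0: a_0=1, p_0 = 1*1 + 0 = 1, q_0 = 1*0 + 1 = 1.
  i=1: a_1=3, p_1 = 3*1 + 1 = 4, q_1 = 3*1 + 0 = 3.
  i=2: a_2=2, p_2 = 2*4 + 1 = 9, q_2 = 2*3 + 1 = 7.
  i=3: a_3=2, p_3 = 2*9 + 4 = 22, q_3 = 2*7 + 3 = 17.
q_3 = 17 > 10, so the last convergent with denominator <= 10 is p_2/q_2 = 9/7.
The closest fraction with denominator <= 10 is either p_2/q_2 or the intermediate fraction (k*p_2 + p_1)/(k*q_2 + q_1) with the largest k >= 1 whose denominator stays <= 10; these approach x as k grows, and every other convergent or intermediate fraction in range is farther away.
Largest k: floor((10 - q_1)/q_2) = floor((10 - 3)/7) = 1.
That gives (1*9 + 4)/(1*7 + 3) = 13/10.
Compare the errors: |x - 9/7| = |137*7 - 9*106|/(106*7) = 5/742, and |x - 13/10| = |137*10 - 13*106|/(106*10) = 8/1060.
Cross-multiplying, 5*1060 = 5300 < 5936 = 8*742, so 5/742 is smaller: the convergent 9/7 is closer to x than 13/10.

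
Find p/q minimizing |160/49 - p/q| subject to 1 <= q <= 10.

13/4

Expand x = 160/49 as a continued fraction with the Euclidean algorithm:
  160 = 3*49 + 13, so a_0 = 3.
  49 = 3*13 + 10, so a_1 = 3.
  13 = 1*10 + 3, so a_2 = 1.
  10 = 3*3 + 1, so a_3 = 3.
  3 = 3*1 + 0, so a_4 = 3.
so x = [3; 3, 1, 3, 3].
Convergents (p_i = a_i*p_{i-1} + p_{i-2}, q_i = a_i*q_{i-1} + q_{i-2} with p_{-2}=0, p_{-1}=1, q_{-2}=1, q_{-1}=0), until the denominator exceeds 10:
  i=0: a_0=3, p_0 = 3*1 + 0 = 3, q_0 = 3*0 + 1 = 1.
  i=1: a_1=3, p_1 = 3*3 + 1 = 10, q_1 = 3*1 + 0 = 3.
  i=2: a_2=1, p_2 = 1*10 + 3 = 13, q_2 = 1*3 + 1 = 4.
  i=3: a_3=3, p_3 = 3*13 + 10 = 49, q_3 = 3*4 + 3 = 15.
q_3 = 15 > 10, so the last convergent with denominator <= 10 is p_2/q_2 = 13/4.
The closest fraction with denominator <= 10 is either p_2/q_2 or the intermediate fraction (k*p_2 + p_1)/(k*q_2 + q_1) with the largest k >= 1 whose denominator stays <= 10; these approach x as k grows, and every other convergent or intermediate fraction in range is farther away.
Largest k: floor((10 - q_1)/q_2) = floor((10 - 3)/4) = 1.
That gives (1*13 + 10)/(1*4 + 3) = 23/7.
Compare the errors: |x - 13/4| = |160*4 - 13*49|/(49*4) = 3/196, and |x - 23/7| = |160*7 - 23*49|/(49*7) = 7/343.
Cross-multiplying, 3*343 = 1029 < 1372 = 7*196, so 3/196 is smaller: the convergent 13/4 is closer to x than 23/7.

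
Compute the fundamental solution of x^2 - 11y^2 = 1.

First expand sqrt(11) as a continued fraction. With x_i = (sqrt(11) + m_i)/d_i and (m_0, d_0) = (0, 1): a_0 = floor(sqrt(11)) = 3, since 3^2 = 9 <= 11 < 16 = 4^2.
Iterate m_{i+1} = d_i*a_i - m_i, d_{i+1} = (11 - m_{i+1}^2)/d_i, a_{i+1} = floor((a_0 + m_{i+1})/d_{i+1}):
  m_1 = 1*3 - 0 = 3, d_1 = (11 - 3^2)/1 = 2/1 = 2, a_1 = floor((3 + 3)/2) = 3.
  m_2 = 2*3 - 3 = 3, d_2 = (11 - 3^2)/2 = 2/2 = 1, a_2 = floor((3 + 3)/1) = 6.
  m_3 = 1*6 - 3 = 3, d_3 = (11 - 3^2)/1 = 2/1 = 2: (m_3, d_3) = (m_1, d_1) = (3, 2), so from here the quotients repeat a_1, a_2; the period length is 2.
So sqrt(11) = [3; (3, 6)] with period length k = 2.
k is even, so the fundamental solution of x^2 - 11y^2 = 1 is (p_{k-1}, q_{k-1}) = (p_1, q_1); compute convergents through index 1.
Convergents (p_i = a_i*p_{i-1} + p_{i-2}, q_i = a_i*q_{i-1} + q_{i-2} with p_{-2}=0, p_{-1}=1, q_{-2}=1, q_{-1}=0):
  i=0: a_0=3, p_0 = 3*1 + 0 = 3, q_0 = 3*0 + 1 = 1.
  i=1: a_1=3, p_1 = 3*3 + 1 = 10, q_1 = 3*1 + 0 = 3.
Check: 10^2 - 11*3^2 = 100 - 99 = 1, so (x, y) = (10, 3) solves the equation, and by the theorem it is the least positive solution.

(x, y) = (10, 3)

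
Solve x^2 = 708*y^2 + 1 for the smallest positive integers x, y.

First expand sqrt(708) as a continued fraction. With x_i = (sqrt(708) + m_i)/d_i and (m_0, d_0) = (0, 1): a_0 = floor(sqrt(708)) = 26, since 26^2 = 676 <= 708 < 729 = 27^2.
Iterate m_{i+1} = d_i*a_i - m_i, d_{i+1} = (708 - m_{i+1}^2)/d_i, a_{i+1} = floor((a_0 + m_{i+1})/d_{i+1}):
  m_1 = 1*26 - 0 = 26, d_1 = (708 - 26^2)/1 = 32/1 = 32, a_1 = floor((26 + 26)/32) = 1.
  m_2 = 32*1 - 26 = 6, d_2 = (708 - 6^2)/32 = 672/32 = 21, a_2 = floor((26 + 6)/21) = 1.
  m_3 = 21*1 - 6 = 15, d_3 = (708 - 15^2)/21 = 483/21 = 23, a_3 = floor((26 + 15)/23) = 1.
  m_4 = 23*1 - 15 = 8, d_4 = (708 - 8^2)/23 = 644/23 = 28, a_4 = floor((26 + 8)/28) = 1.
  m_5 = 28*1 - 8 = 20, d_5 = (708 - 20^2)/28 = 308/28 = 11, a_5 = floor((26 + 20)/11) = 4.
  m_6 = 11*4 - 20 = 24, d_6 = (708 - 24^2)/11 = 132/11 = 12, a_6 = floor((26 + 24)/12) = 4.
  m_7 = 12*4 - 24 = 24, d_7 = (708 - 24^2)/12 = 132/12 = 11, a_7 = floor((26 + 24)/11) = 4.
  m_8 = 11*4 - 24 = 20, d_8 = (708 - 20^2)/11 = 308/11 = 28, a_8 = floor((26 + 20)/28) = 1.
  m_9 = 28*1 - 20 = 8, d_9 = (708 - 8^2)/28 = 644/28 = 23, a_9 = floor((26 + 8)/23) = 1.
  m_10 = 23*1 - 8 = 15, d_10 = (708 - 15^2)/23 = 483/23 = 21, a_10 = floor((26 + 15)/21) = 1.
  m_11 = 21*1 - 15 = 6, d_11 = (708 - 6^2)/21 = 672/21 = 32, a_11 = floor((26 + 6)/32) = 1.
  m_12 = 32*1 - 6 = 26, d_12 = (708 - 26^2)/32 = 32/32 = 1, a_12 = floor((26 + 26)/1) = 52.
  m_13 = 1*52 - 26 = 26, d_13 = (708 - 26^2)/1 = 32/1 = 32: (m_13, d_13) = (m_1, d_1) = (26, 32), so from here the quotients repeat a_1, ..., a_12; the period length is 12.
So sqrt(708) = [26; (1, 1, 1, 1, 4, 4, 4, 1, 1, 1, 1, 52)] with period length k = 12.
k is even, so the fundamental solution of x^2 - 708y^2 = 1 is (p_{k-1}, q_{k-1}) = (p_11, q_11); compute convergents through index 11.
Convergents (p_i = a_i*p_{i-1} + p_{i-2}, q_i = a_i*q_{i-1} + q_{i-2} with p_{-2}=0, p_{-1}=1, q_{-2}=1, q_{-1}=0):
  i=0: a_0=26, p_0 = 26*1 + 0 = 26, q_0 = 26*0 + 1 = 1.
  i=1: a_1=1, p_1 = 1*26 + 1 = 27, q_1 = 1*1 + 0 = 1.
  i=2: a_2=1, p_2 = 1*27 + 26 = 53, q_2 = 1*1 + 1 = 2.
  i=3: a_3=1, p_3 = 1*53 + 27 = 80, q_3 = 1*2 + 1 = 3.
  i=4: a_4=1, p_4 = 1*80 + 53 = 133, q_4 = 1*3 + 2 = 5.
  i=5: a_5=4, p_5 = 4*133 + 80 = 612, q_5 = 4*5 + 3 = 23.
  i=6: a_6=4, p_6 = 4*612 + 133 = 2581, q_6 = 4*23 + 5 = 97.
  i=7: a_7=4, p_7 = 4*2581 + 612 = 10936, q_7 = 4*97 + 23 = 411.
  i=8: a_8=1, p_8 = 1*10936 + 2581 = 13517, q_8 = 1*411 + 97 = 508.
  i=9: a_9=1, p_9 = 1*13517 + 10936 = 24453, q_9 = 1*508 + 411 = 919.
  i=10: a_10=1, p_10 = 1*24453 + 13517 = 37970, q_10 = 1*919 + 508 = 1427.
  i=11: a_11=1, p_11 = 1*37970 + 24453 = 62423, q_11 = 1*1427 + 919 = 2346.
Check: 62423^2 - 708*2346^2 = 3896630929 - 3896630928 = 1, so (x, y) = (62423, 2346) solves the equation, and by the theorem it is the least positive solution.

(x, y) = (62423, 2346)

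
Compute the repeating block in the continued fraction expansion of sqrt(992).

[31; (2, 62)]

Write x_i = (sqrt(992) + m_i)/d_i with (m_0, d_0) = (0, 1). a_0 = floor(sqrt(992)) = 31, since 31^2 = 961 <= 992 < 1024 = 32^2.
Iterate m_{i+1} = d_i*a_i - m_i, d_{i+1} = (992 - m_{i+1}^2)/d_i, a_{i+1} = floor((a_0 + m_{i+1})/d_{i+1}):
  m_1 = 1*31 - 0 = 31, d_1 = (992 - 31^2)/1 = 31/1 = 31, a_1 = floor((31 + 31)/31) = 2.
  m_2 = 31*2 - 31 = 31, d_2 = (992 - 31^2)/31 = 31/31 = 1, a_2 = floor((31 + 31)/1) = 62.
  m_3 = 1*62 - 31 = 31, d_3 = (992 - 31^2)/1 = 31/1 = 31: (m_3, d_3) = (m_1, d_1) = (31, 31), so from here the quotients repeat a_1, a_2; the period length is 2.
Hence the expansion of sqrt(992) is a_0 = 31 followed by the repeating block 2, 62 (period 2).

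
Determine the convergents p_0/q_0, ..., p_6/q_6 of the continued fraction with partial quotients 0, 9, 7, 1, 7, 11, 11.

0/1, 1/9, 7/64, 8/73, 63/575, 701/6398, 7774/70953

Using the convergent recurrence p_i = a_i*p_{i-1} + p_{i-2}, q_i = a_i*q_{i-1} + q_{i-2} with p_{-2}=0, p_{-1}=1, q_{-2}=1, q_{-1}=0:
  i=0: a_0=0, p_0 = 0*1 + 0 = 0, q_0 = 0*0 + 1 = 1.
  i=1: a_1=9, p_1 = 9*0 + 1 = 1, q_1 = 9*1 + 0 = 9.
  i=2: a_2=7, p_2 = 7*1 + 0 = 7, q_2 = 7*9 + 1 = 64.
  i=3: a_3=1, p_3 = 1*7 + 1 = 8, q_3 = 1*64 + 9 = 73.
  i=4: a_4=7, p_4 = 7*8 + 7 = 63, q_4 = 7*73 + 64 = 575.
  i=5: a_5=11, p_5 = 11*63 + 8 = 701, q_5 = 11*575 + 73 = 6398.
  i=6: a_6=11, p_6 = 11*701 + 63 = 7774, q_6 = 11*6398 + 575 = 70953.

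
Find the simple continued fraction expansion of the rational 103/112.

Run the Euclidean algorithm on 103 and 112; the successive quotients are the partial quotients a_0, a_1, ... (each step inverts the fractional part left over by the previous one):
  103 = 0*112 + 103, so a_0 = 0.
  112 = 1*103 + 9, so a_1 = 1.
  103 = 11*9 + 4, so a_2 = 11.
  9 = 2*4 + 1, so a_3 = 2.
  4 = 4*1 + 0, so a_4 = 4.
The remainder reaches 0 after 5 divisions, so the expansion has 5 partial quotients, read off in order.

[0; 1, 11, 2, 4]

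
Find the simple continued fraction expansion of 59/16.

Run the Euclidean algorithm on 59 and 16; the successive quotients are the partial quotients a_0, a_1, ... (each step inverts the fractional part left over by the previous one):
  59 = 3*16 + 11, so a_0 = 3.
  16 = 1*11 + 5, so a_1 = 1.
  11 = 2*5 + 1, so a_2 = 2.
  5 = 5*1 + 0, so a_3 = 5.
The remainder reaches 0 after 4 divisions, so the expansion has 4 partial quotients, read off in order.

[3; 1, 2, 5]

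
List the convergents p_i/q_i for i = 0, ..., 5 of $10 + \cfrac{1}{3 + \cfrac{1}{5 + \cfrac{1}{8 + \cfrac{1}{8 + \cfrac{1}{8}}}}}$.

10/1, 31/3, 165/16, 1351/131, 10973/1064, 89135/8643

Using the convergent recurrence p_i = a_i*p_{i-1} + p_{i-2}, q_i = a_i*q_{i-1} + q_{i-2} with p_{-2}=0, p_{-1}=1, q_{-2}=1, q_{-1}=0:
  i=0: a_0=10, p_0 = 10*1 + 0 = 10, q_0 = 10*0 + 1 = 1.
  i=1: a_1=3, p_1 = 3*10 + 1 = 31, q_1 = 3*1 + 0 = 3.
  i=2: a_2=5, p_2 = 5*31 + 10 = 165, q_2 = 5*3 + 1 = 16.
  i=3: a_3=8, p_3 = 8*165 + 31 = 1351, q_3 = 8*16 + 3 = 131.
  i=4: a_4=8, p_4 = 8*1351 + 165 = 10973, q_4 = 8*131 + 16 = 1064.
  i=5: a_5=8, p_5 = 8*10973 + 1351 = 89135, q_5 = 8*1064 + 131 = 8643.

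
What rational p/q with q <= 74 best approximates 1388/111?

Expand x = 1388/111 as a continued fraction with the Euclidean algorithm:
  1388 = 12*111 + 56, so a_0 = 12.
  111 = 1*56 + 55, so a_1 = 1.
  56 = 1*55 + 1, so a_2 = 1.
  55 = 55*1 + 0, so a_3 = 55.
so x = [12; 1, 1, 55].
Convergents (p_i = a_i*p_{i-1} + p_{i-2}, q_i = a_i*q_{i-1} + q_{i-2} with p_{-2}=0, p_{-1}=1, q_{-2}=1, q_{-1}=0), until the denominator exceeds 74:
  i=0: a_0=12, p_0 = 12*1 + 0 = 12, q_0 = 12*0 + 1 = 1.
  i=1: a_1=1, p_1 = 1*12 + 1 = 13, q_1 = 1*1 + 0 = 1.
  i=2: a_2=1, p_2 = 1*13 + 12 = 25, q_2 = 1*1 + 1 = 2.
  i=3: a_3=55, p_3 = 55*25 + 13 = 1388, q_3 = 55*2 + 1 = 111.
q_3 = 111 > 74, so the last convergent with denominator <= 74 is p_2/q_2 = 25/2.
The closest fraction with denominator <= 74 is either p_2/q_2 or the intermediate fraction (k*p_2 + p_1)/(k*q_2 + q_1) with the largest k >= 1 whose denominator stays <= 74; these approach x as k grows, and every other convergent or intermediate fraction in range is farther away.
Largest k: floor((74 - q_1)/q_2) = floor((74 - 1)/2) = 36.
That gives (36*25 + 13)/(36*2 + 1) = 913/73.
Compare the errors: |x - 25/2| = |1388*2 - 25*111|/(111*2) = 1/222, and |x - 913/73| = |1388*73 - 913*111|/(111*73) = 19/8103.
Cross-multiplying, 19*222 = 4218 < 8103 = 1*8103, so 19/8103 is smaller: the intermediate fraction 913/73 is closer to x than 25/2.

913/73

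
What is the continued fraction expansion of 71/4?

[17; 1, 3]

Run the Euclidean algorithm on 71 and 4; the successive quotients are the partial quotients a_0, a_1, ... (each step inverts the fractional part left over by the previous one):
  71 = 17*4 + 3, so a_0 = 17.
  4 = 1*3 + 1, so a_1 = 1.
  3 = 3*1 + 0, so a_2 = 3.
The remainder reaches 0 after 3 divisions, so the expansion has 3 partial quotients, read off in order.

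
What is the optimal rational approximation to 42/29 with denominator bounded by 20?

29/20

Expand x = 42/29 as a continued fraction with the Euclidean algorithm:
  42 = 1*29 + 13, so a_0 = 1.
  29 = 2*13 + 3, so a_1 = 2.
  13 = 4*3 + 1, so a_2 = 4.
  3 = 3*1 + 0, so a_3 = 3.
so x = [1; 2, 4, 3].
Convergents (p_i = a_i*p_{i-1} + p_{i-2}, q_i = a_i*q_{i-1} + q_{i-2} with p_{-2}=0, p_{-1}=1, q_{-2}=1, q_{-1}=0), until the denominator exceeds 20:
  i=0: a_0=1, p_0 = 1*1 + 0 = 1, q_0 = 1*0 + 1 = 1.
  i=1: a_1=2, p_1 = 2*1 + 1 = 3, q_1 = 2*1 + 0 = 2.
  i=2: a_2=4, p_2 = 4*3 + 1 = 13, q_2 = 4*2 + 1 = 9.
  i=3: a_3=3, p_3 = 3*13 + 3 = 42, q_3 = 3*9 + 2 = 29.
q_3 = 29 > 20, so the last convergent with denominator <= 20 is p_2/q_2 = 13/9.
The closest fraction with denominator <= 20 is either p_2/q_2 or the intermediate fraction (k*p_2 + p_1)/(k*q_2 + q_1) with the largest k >= 1 whose denominator stays <= 20; these approach x as k grows, and every other convergent or intermediate fraction in range is farther away.
Largest k: floor((20 - q_1)/q_2) = floor((20 - 2)/9) = 2.
That gives (2*13 + 3)/(2*9 + 2) = 29/20.
Compare the errors: |x - 13/9| = |42*9 - 13*29|/(29*9) = 1/261, and |x - 29/20| = |42*20 - 29*29|/(29*20) = 1/580.
Cross-multiplying, 1*261 = 261 < 580 = 1*580, so 1/580 is smaller: the intermediate fraction 29/20 is closer to x than 13/9.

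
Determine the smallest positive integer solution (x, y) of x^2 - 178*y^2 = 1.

(x, y) = (1601, 120)

First expand sqrt(178) as a continued fraction. With x_i = (sqrt(178) + m_i)/d_i and (m_0, d_0) = (0, 1): a_0 = floor(sqrt(178)) = 13, since 13^2 = 169 <= 178 < 196 = 14^2.
Iterate m_{i+1} = d_i*a_i - m_i, d_{i+1} = (178 - m_{i+1}^2)/d_i, a_{i+1} = floor((a_0 + m_{i+1})/d_{i+1}):
  m_1 = 1*13 - 0 = 13, d_1 = (178 - 13^2)/1 = 9/1 = 9, a_1 = floor((13 + 13)/9) = 2.
  m_2 = 9*2 - 13 = 5, d_2 = (178 - 5^2)/9 = 153/9 = 17, a_2 = floor((13 + 5)/17) = 1.
  m_3 = 17*1 - 5 = 12, d_3 = (178 - 12^2)/17 = 34/17 = 2, a_3 = floor((13 + 12)/2) = 12.
  m_4 = 2*12 - 12 = 12, d_4 = (178 - 12^2)/2 = 34/2 = 17, a_4 = floor((13 + 12)/17) = 1.
  m_5 = 17*1 - 12 = 5, d_5 = (178 - 5^2)/17 = 153/17 = 9, a_5 = floor((13 + 5)/9) = 2.
  m_6 = 9*2 - 5 = 13, d_6 = (178 - 13^2)/9 = 9/9 = 1, a_6 = floor((13 + 13)/1) = 26.
  m_7 = 1*26 - 13 = 13, d_7 = (178 - 13^2)/1 = 9/1 = 9: (m_7, d_7) = (m_1, d_1) = (13, 9), so from here the quotients repeat a_1, ..., a_6; the period length is 6.
So sqrt(178) = [13; (2, 1, 12, 1, 2, 26)] with period length k = 6.
k is even, so the fundamental solution of x^2 - 178y^2 = 1 is (p_{k-1}, q_{k-1}) = (p_5, q_5); compute convergents through index 5.
Convergents (p_i = a_i*p_{i-1} + p_{i-2}, q_i = a_i*q_{i-1} + q_{i-2} with p_{-2}=0, p_{-1}=1, q_{-2}=1, q_{-1}=0):
  i=0: a_0=13, p_0 = 13*1 + 0 = 13, q_0 = 13*0 + 1 = 1.
  i=1: a_1=2, p_1 = 2*13 + 1 = 27, q_1 = 2*1 + 0 = 2.
  i=2: a_2=1, p_2 = 1*27 + 13 = 40, q_2 = 1*2 + 1 = 3.
  i=3: a_3=12, p_3 = 12*40 + 27 = 507, q_3 = 12*3 + 2 = 38.
  i=4: a_4=1, p_4 = 1*507 + 40 = 547, q_4 = 1*38 + 3 = 41.
  i=5: a_5=2, p_5 = 2*547 + 507 = 1601, q_5 = 2*41 + 38 = 120.
Check: 1601^2 - 178*120^2 = 2563201 - 2563200 = 1, so (x, y) = (1601, 120) solves the equation, and by the theorem it is the least positive solution.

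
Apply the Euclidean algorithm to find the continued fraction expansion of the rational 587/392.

Run the Euclidean algorithm on 587 and 392; the successive quotients are the partial quotients a_0, a_1, ... (each step inverts the fractional part left over by the previous one):
  587 = 1*392 + 195, so a_0 = 1.
  392 = 2*195 + 2, so a_1 = 2.
  195 = 97*2 + 1, so a_2 = 97.
  2 = 2*1 + 0, so a_3 = 2.
The remainder reaches 0 after 4 divisions, so the expansion has 4 partial quotients, read off in order.

[1; 2, 97, 2]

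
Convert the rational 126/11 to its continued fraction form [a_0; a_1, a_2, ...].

[11; 2, 5]

Run the Euclidean algorithm on 126 and 11; the successive quotients are the partial quotients a_0, a_1, ... (each step inverts the fractional part left over by the previous one):
  126 = 11*11 + 5, so a_0 = 11.
  11 = 2*5 + 1, so a_1 = 2.
  5 = 5*1 + 0, so a_2 = 5.
The remainder reaches 0 after 3 divisions, so the expansion has 3 partial quotients, read off in order.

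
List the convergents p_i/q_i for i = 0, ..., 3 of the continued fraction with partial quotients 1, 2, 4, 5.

Using the convergent recurrence p_i = a_i*p_{i-1} + p_{i-2}, q_i = a_i*q_{i-1} + q_{i-2} with p_{-2}=0, p_{-1}=1, q_{-2}=1, q_{-1}=0:
  i=0: a_0=1, p_0 = 1*1 + 0 = 1, q_0 = 1*0 + 1 = 1.
  i=1: a_1=2, p_1 = 2*1 + 1 = 3, q_1 = 2*1 + 0 = 2.
  i=2: a_2=4, p_2 = 4*3 + 1 = 13, q_2 = 4*2 + 1 = 9.
  i=3: a_3=5, p_3 = 5*13 + 3 = 68, q_3 = 5*9 + 2 = 47.

1/1, 3/2, 13/9, 68/47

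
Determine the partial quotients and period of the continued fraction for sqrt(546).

Write x_i = (sqrt(546) + m_i)/d_i with (m_0, d_0) = (0, 1). a_0 = floor(sqrt(546)) = 23, since 23^2 = 529 <= 546 < 576 = 24^2.
Iterate m_{i+1} = d_i*a_i - m_i, d_{i+1} = (546 - m_{i+1}^2)/d_i, a_{i+1} = floor((a_0 + m_{i+1})/d_{i+1}):
  m_1 = 1*23 - 0 = 23, d_1 = (546 - 23^2)/1 = 17/1 = 17, a_1 = floor((23 + 23)/17) = 2.
  m_2 = 17*2 - 23 = 11, d_2 = (546 - 11^2)/17 = 425/17 = 25, a_2 = floor((23 + 11)/25) = 1.
  m_3 = 25*1 - 11 = 14, d_3 = (546 - 14^2)/25 = 350/25 = 14, a_3 = floor((23 + 14)/14) = 2.
  m_4 = 14*2 - 14 = 14, d_4 = (546 - 14^2)/14 = 350/14 = 25, a_4 = floor((23 + 14)/25) = 1.
  m_5 = 25*1 - 14 = 11, d_5 = (546 - 11^2)/25 = 425/25 = 17, a_5 = floor((23 + 11)/17) = 2.
  m_6 = 17*2 - 11 = 23, d_6 = (546 - 23^2)/17 = 17/17 = 1, a_6 = floor((23 + 23)/1) = 46.
  m_7 = 1*46 - 23 = 23, d_7 = (546 - 23^2)/1 = 17/1 = 17: (m_7, d_7) = (m_1, d_1) = (23, 17), so from here the quotients repeat a_1, ..., a_6; the period length is 6.
Hence the expansion of sqrt(546) is a_0 = 23 followed by the repeating block 2, 1, 2, 1, 2, 46 (period 6).

[23; (2, 1, 2, 1, 2, 46)]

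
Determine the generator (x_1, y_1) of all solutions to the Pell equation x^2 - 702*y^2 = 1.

First expand sqrt(702) as a continued fraction. With x_i = (sqrt(702) + m_i)/d_i and (m_0, d_0) = (0, 1): a_0 = floor(sqrt(702)) = 26, since 26^2 = 676 <= 702 < 729 = 27^2.
Iterate m_{i+1} = d_i*a_i - m_i, d_{i+1} = (702 - m_{i+1}^2)/d_i, a_{i+1} = floor((a_0 + m_{i+1})/d_{i+1}):
  m_1 = 1*26 - 0 = 26, d_1 = (702 - 26^2)/1 = 26/1 = 26, a_1 = floor((26 + 26)/26) = 2.
  m_2 = 26*2 - 26 = 26, d_2 = (702 - 26^2)/26 = 26/26 = 1, a_2 = floor((26 + 26)/1) = 52.
  m_3 = 1*52 - 26 = 26, d_3 = (702 - 26^2)/1 = 26/1 = 26: (m_3, d_3) = (m_1, d_1) = (26, 26), so from here the quotients repeat a_1, a_2; the period length is 2.
So sqrt(702) = [26; (2, 52)] with period length k = 2.
k is even, so the fundamental solution of x^2 - 702y^2 = 1 is (p_{k-1}, q_{k-1}) = (p_1, q_1); compute convergents through index 1.
Convergents (p_i = a_i*p_{i-1} + p_{i-2}, q_i = a_i*q_{i-1} + q_{i-2} with p_{-2}=0, p_{-1}=1, q_{-2}=1, q_{-1}=0):
  i=0: a_0=26, p_0 = 26*1 + 0 = 26, q_0 = 26*0 + 1 = 1.
  i=1: a_1=2, p_1 = 2*26 + 1 = 53, q_1 = 2*1 + 0 = 2.
Check: 53^2 - 702*2^2 = 2809 - 2808 = 1, so (x, y) = (53, 2) solves the equation, and by the theorem it is the least positive solution.

(x, y) = (53, 2)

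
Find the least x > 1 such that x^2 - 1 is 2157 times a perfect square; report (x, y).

First expand sqrt(2157) as a continued fraction. With x_i = (sqrt(2157) + m_i)/d_i and (m_0, d_0) = (0, 1): a_0 = floor(sqrt(2157)) = 46, since 46^2 = 2116 <= 2157 < 2209 = 47^2.
Iterate m_{i+1} = d_i*a_i - m_i, d_{i+1} = (2157 - m_{i+1}^2)/d_i, a_{i+1} = floor((a_0 + m_{i+1})/d_{i+1}):
  m_1 = 1*46 - 0 = 46, d_1 = (2157 - 46^2)/1 = 41/1 = 41, a_1 = floor((46 + 46)/41) = 2.
  m_2 = 41*2 - 46 = 36, d_2 = (2157 - 36^2)/41 = 861/41 = 21, a_2 = floor((46 + 36)/21) = 3.
  m_3 = 21*3 - 36 = 27, d_3 = (2157 - 27^2)/21 = 1428/21 = 68, a_3 = floor((46 + 27)/68) = 1.
  m_4 = 68*1 - 27 = 41, d_4 = (2157 - 41^2)/68 = 476/68 = 7, a_4 = floor((46 + 41)/7) = 12.
  m_5 = 7*12 - 41 = 43, d_5 = (2157 - 43^2)/7 = 308/7 = 44, a_5 = floor((46 + 43)/44) = 2.
  m_6 = 44*2 - 43 = 45, d_6 = (2157 - 45^2)/44 = 132/44 = 3, a_6 = floor((46 + 45)/3) = 30.
  m_7 = 3*30 - 45 = 45, d_7 = (2157 - 45^2)/3 = 132/3 = 44, a_7 = floor((46 + 45)/44) = 2.
  m_8 = 44*2 - 45 = 43, d_8 = (2157 - 43^2)/44 = 308/44 = 7, a_8 = floor((46 + 43)/7) = 12.
  m_9 = 7*12 - 43 = 41, d_9 = (2157 - 41^2)/7 = 476/7 = 68, a_9 = floor((46 + 41)/68) = 1.
  m_10 = 68*1 - 41 = 27, d_10 = (2157 - 27^2)/68 = 1428/68 = 21, a_10 = floor((46 + 27)/21) = 3.
  m_11 = 21*3 - 27 = 36, d_11 = (2157 - 36^2)/21 = 861/21 = 41, a_11 = floor((46 + 36)/41) = 2.
  m_12 = 41*2 - 36 = 46, d_12 = (2157 - 46^2)/41 = 41/41 = 1, a_12 = floor((46 + 46)/1) = 92.
  m_13 = 1*92 - 46 = 46, d_13 = (2157 - 46^2)/1 = 41/1 = 41: (m_13, d_13) = (m_1, d_1) = (46, 41), so from here the quotients repeat a_1, ..., a_12; the period length is 12.
So sqrt(2157) = [46; (2, 3, 1, 12, 2, 30, 2, 12, 1, 3, 2, 92)] with period length k = 12.
k is even, so the fundamental solution of x^2 - 2157y^2 = 1 is (p_{k-1}, q_{k-1}) = (p_11, q_11); compute convergents through index 11.
Convergents (p_i = a_i*p_{i-1} + p_{i-2}, q_i = a_i*q_{i-1} + q_{i-2} with p_{-2}=0, p_{-1}=1, q_{-2}=1, q_{-1}=0):
  i=0: a_0=46, p_0 = 46*1 + 0 = 46, q_0 = 46*0 + 1 = 1.
  i=1: a_1=2, p_1 = 2*46 + 1 = 93, q_1 = 2*1 + 0 = 2.
  i=2: a_2=3, p_2 = 3*93 + 46 = 325, q_2 = 3*2 + 1 = 7.
  i=3: a_3=1, p_3 = 1*325 + 93 = 418, q_3 = 1*7 + 2 = 9.
  i=4: a_4=12, p_4 = 12*418 + 325 = 5341, q_4 = 12*9 + 7 = 115.
  i=5: a_5=2, p_5 = 2*5341 + 418 = 11100, q_5 = 2*115 + 9 = 239.
  i=6: a_6=30, p_6 = 30*11100 + 5341 = 338341, q_6 = 30*239 + 115 = 7285.
  i=7: a_7=2, p_7 = 2*338341 + 11100 = 687782, q_7 = 2*7285 + 239 = 14809.
  i=8: a_8=12, p_8 = 12*687782 + 338341 = 8591725, q_8 = 12*14809 + 7285 = 184993.
  i=9: a_9=1, p_9 = 1*8591725 + 687782 = 9279507, q_9 = 1*184993 + 14809 = 199802.
  i=10: a_10=3, p_10 = 3*9279507 + 8591725 = 36430246, q_10 = 3*199802 + 184993 = 784399.
  i=11: a_11=2, p_11 = 2*36430246 + 9279507 = 82139999, q_11 = 2*784399 + 199802 = 1768600.
Check: 82139999^2 - 2157*1768600^2 = 6746979435720001 - 6746979435720000 = 1, so (x, y) = (82139999, 1768600) solves the equation, and by the theorem it is the least positive solution.

(x, y) = (82139999, 1768600)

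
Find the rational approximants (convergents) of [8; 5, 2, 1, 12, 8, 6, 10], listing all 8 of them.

Using the convergent recurrence p_i = a_i*p_{i-1} + p_{i-2}, q_i = a_i*q_{i-1} + q_{i-2} with p_{-2}=0, p_{-1}=1, q_{-2}=1, q_{-1}=0:
  i=0: a_0=8, p_0 = 8*1 + 0 = 8, q_0 = 8*0 + 1 = 1.
  i=1: a_1=5, p_1 = 5*8 + 1 = 41, q_1 = 5*1 + 0 = 5.
  i=2: a_2=2, p_2 = 2*41 + 8 = 90, q_2 = 2*5 + 1 = 11.
  i=3: a_3=1, p_3 = 1*90 + 41 = 131, q_3 = 1*11 + 5 = 16.
  i=4: a_4=12, p_4 = 12*131 + 90 = 1662, q_4 = 12*16 + 11 = 203.
  i=5: a_5=8, p_5 = 8*1662 + 131 = 13427, q_5 = 8*203 + 16 = 1640.
  i=6: a_6=6, p_6 = 6*13427 + 1662 = 82224, q_6 = 6*1640 + 203 = 10043.
  i=7: a_7=10, p_7 = 10*82224 + 13427 = 835667, q_7 = 10*10043 + 1640 = 102070.

8/1, 41/5, 90/11, 131/16, 1662/203, 13427/1640, 82224/10043, 835667/102070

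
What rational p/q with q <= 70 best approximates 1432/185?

209/27

Expand x = 1432/185 as a continued fraction with the Euclidean algorithm:
  1432 = 7*185 + 137, so a_0 = 7.
  185 = 1*137 + 48, so a_1 = 1.
  137 = 2*48 + 41, so a_2 = 2.
  48 = 1*41 + 7, so a_3 = 1.
  41 = 5*7 + 6, so a_4 = 5.
  7 = 1*6 + 1, so a_5 = 1.
  6 = 6*1 + 0, so a_6 = 6.
so x = [7; 1, 2, 1, 5, 1, 6].
Convergents (p_i = a_i*p_{i-1} + p_{i-2}, q_i = a_i*q_{i-1} + q_{i-2} with p_{-2}=0, p_{-1}=1, q_{-2}=1, q_{-1}=0), until the denominator exceeds 70:
  i=0: a_0=7, p_0 = 7*1 + 0 = 7, q_0 = 7*0 + 1 = 1.
  i=1: a_1=1, p_1 = 1*7 + 1 = 8, q_1 = 1*1 + 0 = 1.
  i=2: a_2=2, p_2 = 2*8 + 7 = 23, q_2 = 2*1 + 1 = 3.
  i=3: a_3=1, p_3 = 1*23 + 8 = 31, q_3 = 1*3 + 1 = 4.
  i=4: a_4=5, p_4 = 5*31 + 23 = 178, q_4 = 5*4 + 3 = 23.
  i=5: a_5=1, p_5 = 1*178 + 31 = 209, q_5 = 1*23 + 4 = 27.
  i=6: a_6=6, p_6 = 6*209 + 178 = 1432, q_6 = 6*27 + 23 = 185.
q_6 = 185 > 70, so the last convergent with denominator <= 70 is p_5/q_5 = 209/27.
The closest fraction with denominator <= 70 is either p_5/q_5 or the intermediate fraction (k*p_5 + p_4)/(k*q_5 + q_4) with the largest k >= 1 whose denominator stays <= 70; these approach x as k grows, and every other convergent or intermediate fraction in range is farther away.
Largest k: floor((70 - q_4)/q_5) = floor((70 - 23)/27) = 1.
That gives (1*209 + 178)/(1*27 + 23) = 387/50.
Compare the errors: |x - 209/27| = |1432*27 - 209*185|/(185*27) = 1/4995, and |x - 387/50| = |1432*50 - 387*185|/(185*50) = 5/9250.
Cross-multiplying, 1*9250 = 9250 < 24975 = 5*4995, so 1/4995 is smaller: the convergent 209/27 is closer to x than 387/50.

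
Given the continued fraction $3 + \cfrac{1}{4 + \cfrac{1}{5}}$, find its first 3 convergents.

3/1, 13/4, 68/21

Using the convergent recurrence p_i = a_i*p_{i-1} + p_{i-2}, q_i = a_i*q_{i-1} + q_{i-2} with p_{-2}=0, p_{-1}=1, q_{-2}=1, q_{-1}=0:
  i=0: a_0=3, p_0 = 3*1 + 0 = 3, q_0 = 3*0 + 1 = 1.
  i=1: a_1=4, p_1 = 4*3 + 1 = 13, q_1 = 4*1 + 0 = 4.
  i=2: a_2=5, p_2 = 5*13 + 3 = 68, q_2 = 5*4 + 1 = 21.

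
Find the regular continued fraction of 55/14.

[3; 1, 13]

Run the Euclidean algorithm on 55 and 14; the successive quotients are the partial quotients a_0, a_1, ... (each step inverts the fractional part left over by the previous one):
  55 = 3*14 + 13, so a_0 = 3.
  14 = 1*13 + 1, so a_1 = 1.
  13 = 13*1 + 0, so a_2 = 13.
The remainder reaches 0 after 3 divisions, so the expansion has 3 partial quotients, read off in order.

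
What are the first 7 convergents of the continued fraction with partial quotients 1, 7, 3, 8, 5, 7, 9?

Using the convergent recurrence p_i = a_i*p_{i-1} + p_{i-2}, q_i = a_i*q_{i-1} + q_{i-2} with p_{-2}=0, p_{-1}=1, q_{-2}=1, q_{-1}=0:
  i=0: a_0=1, p_0 = 1*1 + 0 = 1, q_0 = 1*0 + 1 = 1.
  i=1: a_1=7, p_1 = 7*1 + 1 = 8, q_1 = 7*1 + 0 = 7.
  i=2: a_2=3, p_2 = 3*8 + 1 = 25, q_2 = 3*7 + 1 = 22.
  i=3: a_3=8, p_3 = 8*25 + 8 = 208, q_3 = 8*22 + 7 = 183.
  i=4: a_4=5, p_4 = 5*208 + 25 = 1065, q_4 = 5*183 + 22 = 937.
  i=5: a_5=7, p_5 = 7*1065 + 208 = 7663, q_5 = 7*937 + 183 = 6742.
  i=6: a_6=9, p_6 = 9*7663 + 1065 = 70032, q_6 = 9*6742 + 937 = 61615.

1/1, 8/7, 25/22, 208/183, 1065/937, 7663/6742, 70032/61615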